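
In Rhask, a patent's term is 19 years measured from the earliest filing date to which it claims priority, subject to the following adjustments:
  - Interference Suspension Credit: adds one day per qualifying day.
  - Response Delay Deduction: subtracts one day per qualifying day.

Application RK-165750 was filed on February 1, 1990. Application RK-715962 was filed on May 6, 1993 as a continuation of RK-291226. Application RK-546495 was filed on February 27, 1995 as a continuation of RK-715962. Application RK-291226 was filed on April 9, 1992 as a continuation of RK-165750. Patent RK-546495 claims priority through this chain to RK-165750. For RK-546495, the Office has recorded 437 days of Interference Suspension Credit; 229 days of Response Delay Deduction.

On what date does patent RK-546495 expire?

Earliest priority filing: 1 February 1990.
Base term: 1 February 1990 + 19 years → 1 February 2009.
Interference Suspension Credit: +437 days → 14 April 2010.
Response Delay Deduction: −229 days → 28 August 2009.

2009-08-28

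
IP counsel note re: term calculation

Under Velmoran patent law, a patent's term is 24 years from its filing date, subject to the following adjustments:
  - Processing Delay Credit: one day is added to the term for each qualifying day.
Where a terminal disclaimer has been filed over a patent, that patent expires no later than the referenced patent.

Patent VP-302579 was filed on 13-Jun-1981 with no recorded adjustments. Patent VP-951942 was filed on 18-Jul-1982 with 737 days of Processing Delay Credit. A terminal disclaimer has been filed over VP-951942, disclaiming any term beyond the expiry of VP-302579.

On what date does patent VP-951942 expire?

2005-06-13

Natural term of VP-951942:
  Base: filing + 24 years → 18 July 2006.
  Processing Delay Credit: +737 days → 24 July 2008.
Expiry of referenced patent VP-302579:
  Base: filing + 24 years → 13 June 2005.
Terminal disclaimer: VP-951942 expires on the earlier of 24 July 2008 and 13 June 2005.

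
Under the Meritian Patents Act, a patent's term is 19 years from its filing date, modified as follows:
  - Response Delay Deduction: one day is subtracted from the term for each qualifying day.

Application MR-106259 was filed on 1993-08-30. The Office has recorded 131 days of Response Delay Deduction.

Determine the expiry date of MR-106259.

2012-04-21

Base term: filing date + 19 years → 30 August 2012.
Response Delay Deduction: −131 days → 21 April 2012.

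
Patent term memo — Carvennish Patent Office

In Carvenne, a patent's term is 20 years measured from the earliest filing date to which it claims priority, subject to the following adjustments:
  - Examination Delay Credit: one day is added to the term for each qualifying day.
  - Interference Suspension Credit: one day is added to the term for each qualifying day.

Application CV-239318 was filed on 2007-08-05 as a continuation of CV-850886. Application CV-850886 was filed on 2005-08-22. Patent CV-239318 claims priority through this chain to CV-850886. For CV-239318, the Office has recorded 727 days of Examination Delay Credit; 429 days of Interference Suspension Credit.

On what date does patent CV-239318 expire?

2028-10-21

Earliest priority filing: 22 August 2005.
Base term: 22 August 2005 + 20 years → 22 August 2025.
Examination Delay Credit: +727 days → 19 August 2027.
Interference Suspension Credit: +429 days → 21 October 2028.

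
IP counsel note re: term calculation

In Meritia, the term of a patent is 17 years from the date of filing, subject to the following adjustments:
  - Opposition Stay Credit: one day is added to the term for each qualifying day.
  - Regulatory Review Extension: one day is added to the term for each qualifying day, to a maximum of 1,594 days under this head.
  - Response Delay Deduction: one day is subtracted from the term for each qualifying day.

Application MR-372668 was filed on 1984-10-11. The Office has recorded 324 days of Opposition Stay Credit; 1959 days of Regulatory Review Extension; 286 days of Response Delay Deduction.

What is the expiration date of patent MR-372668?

2006-03-31

Base term: filing date + 17 years → 11 October 2001.
Opposition Stay Credit: +324 days → 31 August 2002.
Regulatory Review Extension: 1959 days claimed exceeds the 1594-day cap, so +1594 days → 11 January 2007.
Response Delay Deduction: −286 days → 31 March 2006.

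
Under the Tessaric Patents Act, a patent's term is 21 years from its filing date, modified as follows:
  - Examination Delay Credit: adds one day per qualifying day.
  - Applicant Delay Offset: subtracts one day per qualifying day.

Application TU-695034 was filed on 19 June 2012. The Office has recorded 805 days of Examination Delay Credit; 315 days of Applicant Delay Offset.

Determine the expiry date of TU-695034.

October 22, 2034

Base term: filing date + 21 years → 19 June 2033.
Examination Delay Credit: +805 days → 2 September 2035.
Applicant Delay Offset: −315 days → 22 October 2034.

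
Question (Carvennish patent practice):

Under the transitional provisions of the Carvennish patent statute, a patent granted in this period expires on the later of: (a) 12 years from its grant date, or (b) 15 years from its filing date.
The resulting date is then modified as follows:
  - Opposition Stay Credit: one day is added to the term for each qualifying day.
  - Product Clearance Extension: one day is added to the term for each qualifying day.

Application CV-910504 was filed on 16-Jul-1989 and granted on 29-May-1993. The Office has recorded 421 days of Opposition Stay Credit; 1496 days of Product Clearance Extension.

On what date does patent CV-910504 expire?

(a) grant + 12 years → 29 May 2005.
(b) filing + 15 years → 16 July 2004.
Later of the two: 29 May 2005.
Opposition Stay Credit: +421 days → 24 July 2006.
Product Clearance Extension: +1496 days → 28 August 2010.

August 28, 2010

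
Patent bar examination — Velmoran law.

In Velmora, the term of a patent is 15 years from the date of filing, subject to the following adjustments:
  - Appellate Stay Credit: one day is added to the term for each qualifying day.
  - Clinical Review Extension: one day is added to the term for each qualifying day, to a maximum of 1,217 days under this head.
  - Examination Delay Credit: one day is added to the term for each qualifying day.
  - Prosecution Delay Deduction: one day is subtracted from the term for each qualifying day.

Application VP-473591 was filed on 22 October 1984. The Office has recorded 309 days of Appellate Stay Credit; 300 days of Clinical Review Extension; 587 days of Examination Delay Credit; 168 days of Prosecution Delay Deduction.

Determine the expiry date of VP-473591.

August 15, 2002

Base term: filing date + 15 years → 22 October 1999.
Appellate Stay Credit: +309 days → 26 August 2000.
Clinical Review Extension: 300 days (within the 1217-day cap) → +300 days → 22 June 2001.
Examination Delay Credit: +587 days → 30 January 2003.
Prosecution Delay Deduction: −168 days → 15 August 2002.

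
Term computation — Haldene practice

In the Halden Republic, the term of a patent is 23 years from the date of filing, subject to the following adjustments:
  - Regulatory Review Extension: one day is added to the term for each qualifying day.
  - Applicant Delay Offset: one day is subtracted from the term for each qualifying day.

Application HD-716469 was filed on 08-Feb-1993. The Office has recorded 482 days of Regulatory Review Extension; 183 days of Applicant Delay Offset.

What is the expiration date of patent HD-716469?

Base term: filing date + 23 years → 8 February 2016.
Regulatory Review Extension: +482 days → 4 June 2017.
Applicant Delay Offset: −183 days → 3 December 2016.

2016-12-03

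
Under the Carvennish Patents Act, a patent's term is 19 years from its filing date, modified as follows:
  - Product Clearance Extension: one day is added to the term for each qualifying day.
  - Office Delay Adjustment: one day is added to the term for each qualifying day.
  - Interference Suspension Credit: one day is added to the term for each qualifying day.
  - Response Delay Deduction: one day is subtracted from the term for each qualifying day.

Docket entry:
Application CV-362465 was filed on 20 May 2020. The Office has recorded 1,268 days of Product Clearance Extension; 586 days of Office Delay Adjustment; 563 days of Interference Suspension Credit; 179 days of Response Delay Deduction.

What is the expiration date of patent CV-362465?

Base term: filing date + 19 years → 20 May 2039.
Product Clearance Extension: +1268 days → 8 November 2042.
Office Delay Adjustment: +586 days → 16 June 2044.
Interference Suspension Credit: +563 days → 31 December 2045.
Response Delay Deduction: −179 days → 5 July 2045.

July 5, 2045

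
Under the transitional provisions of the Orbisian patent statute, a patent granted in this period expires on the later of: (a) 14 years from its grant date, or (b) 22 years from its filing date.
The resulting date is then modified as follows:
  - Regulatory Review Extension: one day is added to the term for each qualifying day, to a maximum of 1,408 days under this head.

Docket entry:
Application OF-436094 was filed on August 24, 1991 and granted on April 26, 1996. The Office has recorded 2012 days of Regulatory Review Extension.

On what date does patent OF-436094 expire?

(a) grant + 14 years → 26 April 2010.
(b) filing + 22 years → 24 August 2013.
Later of the two: 24 August 2013.
Regulatory Review Extension: 2012 days claimed exceeds the 1408-day cap, so +1408 days → 2 July 2017.

2017-07-02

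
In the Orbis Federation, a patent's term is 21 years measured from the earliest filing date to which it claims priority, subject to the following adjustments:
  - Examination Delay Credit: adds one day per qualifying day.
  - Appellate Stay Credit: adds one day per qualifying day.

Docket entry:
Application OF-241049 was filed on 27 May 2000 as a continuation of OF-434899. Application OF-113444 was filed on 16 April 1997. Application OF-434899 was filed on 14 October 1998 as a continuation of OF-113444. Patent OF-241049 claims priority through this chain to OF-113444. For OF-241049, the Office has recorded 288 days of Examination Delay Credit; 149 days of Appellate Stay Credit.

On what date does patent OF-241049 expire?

Earliest priority filing: 16 April 1997.
Base term: 16 April 1997 + 21 years → 16 April 2018.
Examination Delay Credit: +288 days → 29 January 2019.
Appellate Stay Credit: +149 days → 27 June 2019.

June 27, 2019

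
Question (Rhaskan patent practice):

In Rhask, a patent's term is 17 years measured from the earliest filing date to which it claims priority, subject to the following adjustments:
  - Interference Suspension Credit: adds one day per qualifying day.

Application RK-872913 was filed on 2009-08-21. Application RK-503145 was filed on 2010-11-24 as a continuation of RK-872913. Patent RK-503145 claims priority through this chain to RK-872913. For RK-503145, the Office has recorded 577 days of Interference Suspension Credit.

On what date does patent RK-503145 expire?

Earliest priority filing: 21 August 2009.
Base term: 21 August 2009 + 17 years → 21 August 2026.
Interference Suspension Credit: +577 days → 20 March 2028.

2028-03-20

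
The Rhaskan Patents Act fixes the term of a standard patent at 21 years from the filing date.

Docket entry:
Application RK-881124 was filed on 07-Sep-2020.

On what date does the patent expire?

September 7, 2041

Filing date + 21 years → 7 September 2041.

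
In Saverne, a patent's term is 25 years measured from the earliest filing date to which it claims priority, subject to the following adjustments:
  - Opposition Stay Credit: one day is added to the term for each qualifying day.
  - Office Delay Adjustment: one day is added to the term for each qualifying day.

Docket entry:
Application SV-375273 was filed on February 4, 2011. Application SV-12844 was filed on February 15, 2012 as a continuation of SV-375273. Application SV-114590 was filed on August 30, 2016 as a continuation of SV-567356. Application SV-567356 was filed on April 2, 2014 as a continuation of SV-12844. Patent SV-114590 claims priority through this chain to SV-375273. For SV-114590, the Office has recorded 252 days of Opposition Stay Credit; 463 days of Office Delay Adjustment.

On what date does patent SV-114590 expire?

Earliest priority filing: 4 February 2011.
Base term: 4 February 2011 + 25 years → 4 February 2036.
Opposition Stay Credit: +252 days → 13 October 2036.
Office Delay Adjustment: +463 days → 19 January 2038.

January 19, 2038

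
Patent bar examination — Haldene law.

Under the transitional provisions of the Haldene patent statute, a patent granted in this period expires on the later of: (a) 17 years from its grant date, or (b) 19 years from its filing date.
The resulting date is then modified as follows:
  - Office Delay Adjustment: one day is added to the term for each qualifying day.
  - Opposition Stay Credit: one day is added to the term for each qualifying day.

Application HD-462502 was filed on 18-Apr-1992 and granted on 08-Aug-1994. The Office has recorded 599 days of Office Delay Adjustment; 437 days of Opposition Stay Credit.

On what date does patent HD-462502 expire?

June 9, 2014

(a) grant + 17 years → 8 August 2011.
(b) filing + 19 years → 18 April 2011.
Later of the two: 8 August 2011.
Office Delay Adjustment: +599 days → 29 March 2013.
Opposition Stay Credit: +437 days → 9 June 2014.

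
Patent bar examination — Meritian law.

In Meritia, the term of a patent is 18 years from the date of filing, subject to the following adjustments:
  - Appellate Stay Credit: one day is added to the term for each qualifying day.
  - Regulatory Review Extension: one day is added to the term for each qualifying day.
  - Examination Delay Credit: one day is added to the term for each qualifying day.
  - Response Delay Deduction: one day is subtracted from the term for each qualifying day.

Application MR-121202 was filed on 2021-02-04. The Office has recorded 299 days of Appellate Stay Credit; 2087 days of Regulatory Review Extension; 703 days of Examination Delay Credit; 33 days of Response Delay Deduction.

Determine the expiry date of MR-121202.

June 18, 2047

Base term: filing date + 18 years → 4 February 2039.
Appellate Stay Credit: +299 days → 30 November 2039.
Regulatory Review Extension: +2087 days → 17 August 2045.
Examination Delay Credit: +703 days → 21 July 2047.
Response Delay Deduction: −33 days → 18 June 2047.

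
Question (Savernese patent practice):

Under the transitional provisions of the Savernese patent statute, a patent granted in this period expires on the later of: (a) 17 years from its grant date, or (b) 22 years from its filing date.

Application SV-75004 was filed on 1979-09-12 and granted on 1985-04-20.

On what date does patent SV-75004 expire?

(a) grant + 17 years → 20 April 2002.
(b) filing + 22 years → 12 September 2001.
Later of the two: 20 April 2002.

April 20, 2002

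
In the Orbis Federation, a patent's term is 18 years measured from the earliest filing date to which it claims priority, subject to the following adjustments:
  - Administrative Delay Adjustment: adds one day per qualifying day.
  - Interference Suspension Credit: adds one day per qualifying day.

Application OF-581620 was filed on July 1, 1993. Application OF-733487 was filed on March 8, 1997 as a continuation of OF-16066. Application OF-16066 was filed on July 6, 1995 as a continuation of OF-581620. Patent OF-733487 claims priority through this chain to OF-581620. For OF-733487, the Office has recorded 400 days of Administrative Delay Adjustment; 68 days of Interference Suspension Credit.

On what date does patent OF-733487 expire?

Earliest priority filing: 1 July 1993.
Base term: 1 July 1993 + 18 years → 1 July 2011.
Administrative Delay Adjustment: +400 days → 4 August 2012.
Interference Suspension Credit: +68 days → 11 October 2012.

2012-10-11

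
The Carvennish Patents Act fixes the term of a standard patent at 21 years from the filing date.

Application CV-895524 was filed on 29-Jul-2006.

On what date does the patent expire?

July 29, 2027

Filing date + 21 years → 29 July 2027.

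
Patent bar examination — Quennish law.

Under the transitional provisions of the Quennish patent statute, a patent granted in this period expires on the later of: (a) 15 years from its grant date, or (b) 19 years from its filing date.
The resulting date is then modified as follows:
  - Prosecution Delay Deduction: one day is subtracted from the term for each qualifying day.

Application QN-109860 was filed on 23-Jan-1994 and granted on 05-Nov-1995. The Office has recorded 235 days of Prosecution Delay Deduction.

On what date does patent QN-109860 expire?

June 2, 2012

(a) grant + 15 years → 5 November 2010.
(b) filing + 19 years → 23 January 2013.
Later of the two: 23 January 2013.
Prosecution Delay Deduction: −235 days → 2 June 2012.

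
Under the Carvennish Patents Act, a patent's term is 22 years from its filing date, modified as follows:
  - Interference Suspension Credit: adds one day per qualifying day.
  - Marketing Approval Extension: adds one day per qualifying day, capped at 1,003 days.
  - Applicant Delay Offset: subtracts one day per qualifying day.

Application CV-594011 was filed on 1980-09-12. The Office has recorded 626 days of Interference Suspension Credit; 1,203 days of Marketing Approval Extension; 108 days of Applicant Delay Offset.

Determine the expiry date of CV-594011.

Base term: filing date + 22 years → 12 September 2002.
Interference Suspension Credit: +626 days → 30 May 2004.
Marketing Approval Extension: 1203 days claimed exceeds the 1003-day cap, so +1003 days → 27 February 2007.
Applicant Delay Offset: −108 days → 11 November 2006.

2006-11-11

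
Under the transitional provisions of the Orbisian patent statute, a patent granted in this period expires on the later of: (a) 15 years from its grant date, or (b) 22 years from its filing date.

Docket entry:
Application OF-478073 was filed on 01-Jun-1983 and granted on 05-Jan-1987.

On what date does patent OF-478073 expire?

June 1, 2005

(a) grant + 15 years → 5 January 2002.
(b) filing + 22 years → 1 June 2005.
Later of the two: 1 June 2005.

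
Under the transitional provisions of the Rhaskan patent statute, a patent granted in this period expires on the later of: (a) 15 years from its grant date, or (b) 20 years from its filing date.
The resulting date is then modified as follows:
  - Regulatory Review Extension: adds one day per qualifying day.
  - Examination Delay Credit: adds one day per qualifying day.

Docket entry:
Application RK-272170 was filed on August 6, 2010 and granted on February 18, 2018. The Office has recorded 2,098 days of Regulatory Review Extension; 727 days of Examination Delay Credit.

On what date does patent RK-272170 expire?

2040-11-13

(a) grant + 15 years → 18 February 2033.
(b) filing + 20 years → 6 August 2030.
Later of the two: 18 February 2033.
Regulatory Review Extension: +2098 days → 17 November 2038.
Examination Delay Credit: +727 days → 13 November 2040.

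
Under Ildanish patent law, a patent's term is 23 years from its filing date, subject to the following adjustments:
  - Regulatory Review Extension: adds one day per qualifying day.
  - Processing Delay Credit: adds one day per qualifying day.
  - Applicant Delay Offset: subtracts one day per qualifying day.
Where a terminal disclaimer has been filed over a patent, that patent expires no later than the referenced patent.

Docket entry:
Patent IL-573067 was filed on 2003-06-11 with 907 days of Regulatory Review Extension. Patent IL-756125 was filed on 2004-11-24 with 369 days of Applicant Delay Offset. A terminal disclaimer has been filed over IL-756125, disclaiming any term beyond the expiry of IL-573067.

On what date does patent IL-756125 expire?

Natural term of IL-756125:
  Base: filing + 23 years → 24 November 2027.
  Applicant Delay Offset: −369 days → 20 November 2026.
Expiry of referenced patent IL-573067:
  Base: filing + 23 years → 11 June 2026.
  Regulatory Review Extension: +907 days → 4 December 2028.
Terminal disclaimer: IL-756125 expires on the earlier of 20 November 2026 and 4 December 2028.

November 20, 2026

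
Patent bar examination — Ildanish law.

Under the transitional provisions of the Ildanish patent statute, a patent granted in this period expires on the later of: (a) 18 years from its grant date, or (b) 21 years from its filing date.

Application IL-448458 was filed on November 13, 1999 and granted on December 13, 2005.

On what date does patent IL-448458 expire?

December 13, 2023

(a) grant + 18 years → 13 December 2023.
(b) filing + 21 years → 13 November 2020.
Later of the two: 13 December 2023.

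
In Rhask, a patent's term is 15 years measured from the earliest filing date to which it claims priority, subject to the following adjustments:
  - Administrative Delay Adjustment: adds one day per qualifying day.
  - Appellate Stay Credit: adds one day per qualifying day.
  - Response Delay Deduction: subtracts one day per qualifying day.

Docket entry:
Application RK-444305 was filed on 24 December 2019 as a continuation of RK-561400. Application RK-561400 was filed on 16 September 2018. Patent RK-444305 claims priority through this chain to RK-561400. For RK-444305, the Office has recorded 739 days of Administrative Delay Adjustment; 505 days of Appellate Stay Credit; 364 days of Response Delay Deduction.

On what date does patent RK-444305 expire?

Earliest priority filing: 16 September 2018.
Base term: 16 September 2018 + 15 years → 16 September 2033.
Administrative Delay Adjustment: +739 days → 25 September 2035.
Appellate Stay Credit: +505 days → 11 February 2037.
Response Delay Deduction: −364 days → 13 February 2036.

February 13, 2036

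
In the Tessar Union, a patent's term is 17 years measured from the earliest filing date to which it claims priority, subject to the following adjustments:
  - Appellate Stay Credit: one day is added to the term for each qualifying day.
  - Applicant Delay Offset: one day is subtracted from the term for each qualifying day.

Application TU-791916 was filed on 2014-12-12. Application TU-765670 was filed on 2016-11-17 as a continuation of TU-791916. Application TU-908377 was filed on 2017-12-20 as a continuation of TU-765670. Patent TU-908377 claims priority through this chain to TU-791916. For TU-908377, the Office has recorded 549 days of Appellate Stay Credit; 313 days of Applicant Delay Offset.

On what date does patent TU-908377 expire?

2032-08-04

Earliest priority filing: 12 December 2014.
Base term: 12 December 2014 + 17 years → 12 December 2031.
Appellate Stay Credit: +549 days → 13 June 2033.
Applicant Delay Offset: −313 days → 4 August 2032.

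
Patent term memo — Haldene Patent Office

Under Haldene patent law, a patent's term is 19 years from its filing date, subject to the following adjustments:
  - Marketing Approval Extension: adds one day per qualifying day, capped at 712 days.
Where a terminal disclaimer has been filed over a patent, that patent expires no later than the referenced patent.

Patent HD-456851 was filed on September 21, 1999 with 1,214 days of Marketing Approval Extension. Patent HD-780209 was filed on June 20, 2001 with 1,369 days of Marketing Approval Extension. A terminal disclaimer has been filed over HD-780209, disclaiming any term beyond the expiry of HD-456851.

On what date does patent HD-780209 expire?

Natural term of HD-780209:
  Base: filing + 19 years → 20 June 2020.
  Marketing Approval Extension: 1369 days claimed exceeds the 712-day cap, so +712 days → 2 June 2022.
Expiry of referenced patent HD-456851:
  Base: filing + 19 years → 21 September 2018.
  Marketing Approval Extension: 1214 days claimed exceeds the 712-day cap, so +712 days → 2 September 2020.
Terminal disclaimer: HD-780209 expires on the earlier of 2 June 2022 and 2 September 2020.

2020-09-02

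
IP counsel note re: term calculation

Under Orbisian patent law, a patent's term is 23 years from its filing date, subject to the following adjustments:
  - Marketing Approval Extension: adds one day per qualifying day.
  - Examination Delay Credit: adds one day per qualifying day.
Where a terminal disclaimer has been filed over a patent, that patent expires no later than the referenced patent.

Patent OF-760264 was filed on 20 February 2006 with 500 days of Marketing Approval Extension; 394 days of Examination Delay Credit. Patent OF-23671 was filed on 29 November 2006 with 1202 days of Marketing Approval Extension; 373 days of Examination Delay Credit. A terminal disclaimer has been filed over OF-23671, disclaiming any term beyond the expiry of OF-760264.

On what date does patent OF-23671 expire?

Natural term of OF-23671:
  Base: filing + 23 years → 29 November 2029.
  Marketing Approval Extension: +1202 days → 15 March 2033.
  Examination Delay Credit: +373 days → 23 March 2034.
Expiry of referenced patent OF-760264:
  Base: filing + 23 years → 20 February 2029.
  Marketing Approval Extension: +500 days → 5 July 2030.
  Examination Delay Credit: +394 days → 3 August 2031.
Terminal disclaimer: OF-23671 expires on the earlier of 23 March 2034 and 3 August 2031.

August 3, 2031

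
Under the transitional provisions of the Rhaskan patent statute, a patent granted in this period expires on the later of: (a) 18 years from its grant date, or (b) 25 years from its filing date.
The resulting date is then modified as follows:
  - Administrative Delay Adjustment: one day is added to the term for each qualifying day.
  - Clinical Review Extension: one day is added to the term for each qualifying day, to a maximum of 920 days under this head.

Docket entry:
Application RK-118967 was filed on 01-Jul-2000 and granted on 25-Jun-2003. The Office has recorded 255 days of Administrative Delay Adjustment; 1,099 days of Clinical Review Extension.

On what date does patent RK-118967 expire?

September 18, 2028

(a) grant + 18 years → 25 June 2021.
(b) filing + 25 years → 1 July 2025.
Later of the two: 1 July 2025.
Administrative Delay Adjustment: +255 days → 13 March 2026.
Clinical Review Extension: 1099 days claimed exceeds the 920-day cap, so +920 days → 18 September 2028.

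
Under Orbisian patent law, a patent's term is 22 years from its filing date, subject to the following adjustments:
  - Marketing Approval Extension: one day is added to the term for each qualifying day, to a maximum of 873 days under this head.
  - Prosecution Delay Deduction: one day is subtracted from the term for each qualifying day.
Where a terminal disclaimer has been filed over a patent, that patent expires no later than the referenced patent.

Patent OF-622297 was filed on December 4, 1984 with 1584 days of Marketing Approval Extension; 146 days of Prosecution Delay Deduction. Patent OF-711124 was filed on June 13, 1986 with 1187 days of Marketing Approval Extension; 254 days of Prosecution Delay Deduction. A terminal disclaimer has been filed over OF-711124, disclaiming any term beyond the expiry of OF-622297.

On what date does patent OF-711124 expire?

Natural term of OF-711124:
  Base: filing + 22 years → 13 June 2008.
  Marketing Approval Extension: 1187 days claimed exceeds the 873-day cap, so +873 days → 3 November 2010.
  Prosecution Delay Deduction: −254 days → 22 February 2010.
Expiry of referenced patent OF-622297:
  Base: filing + 22 years → 4 December 2006.
  Marketing Approval Extension: 1584 days claimed exceeds the 873-day cap, so +873 days → 25 April 2009.
  Prosecution Delay Deduction: −146 days → 30 November 2008.
Terminal disclaimer: OF-711124 expires on the earlier of 22 February 2010 and 30 November 2008.

November 30, 2008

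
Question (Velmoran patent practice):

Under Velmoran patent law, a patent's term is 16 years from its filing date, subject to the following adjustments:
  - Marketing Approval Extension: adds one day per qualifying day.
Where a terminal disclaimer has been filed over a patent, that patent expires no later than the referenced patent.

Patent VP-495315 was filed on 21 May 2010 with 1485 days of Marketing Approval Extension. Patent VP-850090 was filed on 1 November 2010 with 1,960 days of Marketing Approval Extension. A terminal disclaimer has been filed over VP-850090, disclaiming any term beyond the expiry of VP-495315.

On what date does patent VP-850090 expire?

Natural term of VP-850090:
  Base: filing + 16 years → 1 November 2026.
  Marketing Approval Extension: +1960 days → 14 March 2032.
Expiry of referenced patent VP-495315:
  Base: filing + 16 years → 21 May 2026.
  Marketing Approval Extension: +1485 days → 14 June 2030.
Terminal disclaimer: VP-850090 expires on the earlier of 14 March 2032 and 14 June 2030.

2030-06-14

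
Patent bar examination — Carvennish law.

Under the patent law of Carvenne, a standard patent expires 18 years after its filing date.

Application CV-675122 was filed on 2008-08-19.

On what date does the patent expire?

Filing date + 18 years → 19 August 2026.

2026-08-19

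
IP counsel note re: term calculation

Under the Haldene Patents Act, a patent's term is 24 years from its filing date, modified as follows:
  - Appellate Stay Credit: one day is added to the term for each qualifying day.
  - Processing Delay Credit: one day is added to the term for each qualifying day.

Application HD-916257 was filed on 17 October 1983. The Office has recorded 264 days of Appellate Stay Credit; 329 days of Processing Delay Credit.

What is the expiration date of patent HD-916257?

Base term: filing date + 24 years → 17 October 2007.
Appellate Stay Credit: +264 days → 7 July 2008.
Processing Delay Credit: +329 days → 1 June 2009.

June 1, 2009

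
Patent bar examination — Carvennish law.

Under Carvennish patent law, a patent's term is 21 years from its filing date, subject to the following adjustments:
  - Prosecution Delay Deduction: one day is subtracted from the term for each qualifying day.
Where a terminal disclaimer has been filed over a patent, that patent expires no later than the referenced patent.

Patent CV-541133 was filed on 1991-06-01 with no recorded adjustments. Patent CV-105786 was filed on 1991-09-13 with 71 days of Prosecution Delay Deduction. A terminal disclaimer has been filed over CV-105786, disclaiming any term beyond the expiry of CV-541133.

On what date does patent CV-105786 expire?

2012-06-01

Natural term of CV-105786:
  Base: filing + 21 years → 13 September 2012.
  Prosecution Delay Deduction: −71 days → 4 July 2012.
Expiry of referenced patent CV-541133:
  Base: filing + 21 years → 1 June 2012.
Terminal disclaimer: CV-105786 expires on the earlier of 4 July 2012 and 1 June 2012.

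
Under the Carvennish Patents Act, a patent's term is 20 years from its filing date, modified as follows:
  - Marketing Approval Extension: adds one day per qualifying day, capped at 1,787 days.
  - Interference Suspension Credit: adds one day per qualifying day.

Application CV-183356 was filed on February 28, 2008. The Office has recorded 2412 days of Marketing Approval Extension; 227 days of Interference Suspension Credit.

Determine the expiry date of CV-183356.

2033-09-03

Base term: filing date + 20 years → 28 February 2028.
Marketing Approval Extension: 2412 days claimed exceeds the 1787-day cap, so +1787 days → 19 January 2033.
Interference Suspension Credit: +227 days → 3 September 2033.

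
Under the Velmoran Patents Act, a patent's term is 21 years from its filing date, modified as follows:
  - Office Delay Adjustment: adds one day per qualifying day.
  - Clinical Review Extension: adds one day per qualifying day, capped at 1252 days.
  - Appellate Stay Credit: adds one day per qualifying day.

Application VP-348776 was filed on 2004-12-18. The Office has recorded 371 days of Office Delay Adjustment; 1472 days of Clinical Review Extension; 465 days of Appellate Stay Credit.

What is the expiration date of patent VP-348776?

Base term: filing date + 21 years → 18 December 2025.
Office Delay Adjustment: +371 days → 24 December 2026.
Clinical Review Extension: 1472 days claimed exceeds the 1252-day cap, so +1252 days → 29 May 2030.
Appellate Stay Credit: +465 days → 6 September 2031.

2031-09-06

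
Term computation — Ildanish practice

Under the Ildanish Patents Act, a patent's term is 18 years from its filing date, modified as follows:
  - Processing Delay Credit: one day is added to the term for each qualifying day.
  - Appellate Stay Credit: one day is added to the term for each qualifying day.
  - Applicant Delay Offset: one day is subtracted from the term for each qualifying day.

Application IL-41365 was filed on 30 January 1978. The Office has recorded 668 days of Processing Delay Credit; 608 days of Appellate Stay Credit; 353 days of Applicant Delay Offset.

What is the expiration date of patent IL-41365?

Base term: filing date + 18 years → 30 January 1996.
Processing Delay Credit: +668 days → 28 November 1997.
Appellate Stay Credit: +608 days → 29 July 1999.
Applicant Delay Offset: −353 days → 10 August 1998.

1998-08-10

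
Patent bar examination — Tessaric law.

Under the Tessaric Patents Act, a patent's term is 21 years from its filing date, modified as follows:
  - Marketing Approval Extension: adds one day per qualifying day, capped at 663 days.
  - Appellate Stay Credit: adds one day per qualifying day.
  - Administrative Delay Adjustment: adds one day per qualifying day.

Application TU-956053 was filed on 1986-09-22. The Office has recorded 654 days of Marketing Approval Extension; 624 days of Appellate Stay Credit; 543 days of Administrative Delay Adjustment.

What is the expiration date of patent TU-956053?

Base term: filing date + 21 years → 22 September 2007.
Marketing Approval Extension: 654 days (within the 663-day cap) → +654 days → 7 July 2009.
Appellate Stay Credit: +624 days → 23 March 2011.
Administrative Delay Adjustment: +543 days → 16 September 2012.

September 16, 2012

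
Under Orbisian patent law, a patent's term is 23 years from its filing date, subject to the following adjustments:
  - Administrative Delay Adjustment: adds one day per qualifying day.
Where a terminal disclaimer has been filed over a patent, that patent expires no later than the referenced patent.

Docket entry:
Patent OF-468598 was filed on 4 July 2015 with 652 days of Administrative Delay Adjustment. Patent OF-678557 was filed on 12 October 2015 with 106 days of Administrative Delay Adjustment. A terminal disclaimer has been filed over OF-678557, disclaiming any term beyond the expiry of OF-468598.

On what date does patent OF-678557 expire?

2039-01-26

Natural term of OF-678557:
  Base: filing + 23 years → 12 October 2038.
  Administrative Delay Adjustment: +106 days → 26 January 2039.
Expiry of referenced patent OF-468598:
  Base: filing + 23 years → 4 July 2038.
  Administrative Delay Adjustment: +652 days → 16 April 2040.
Terminal disclaimer: OF-678557 expires on the earlier of 26 January 2039 and 16 April 2040.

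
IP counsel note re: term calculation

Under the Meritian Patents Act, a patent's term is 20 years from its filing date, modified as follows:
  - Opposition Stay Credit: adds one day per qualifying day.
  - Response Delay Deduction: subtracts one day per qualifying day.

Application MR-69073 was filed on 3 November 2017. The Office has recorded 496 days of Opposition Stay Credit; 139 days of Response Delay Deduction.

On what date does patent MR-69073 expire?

2038-10-26

Base term: filing date + 20 years → 3 November 2037.
Opposition Stay Credit: +496 days → 14 March 2039.
Response Delay Deduction: −139 days → 26 October 2038.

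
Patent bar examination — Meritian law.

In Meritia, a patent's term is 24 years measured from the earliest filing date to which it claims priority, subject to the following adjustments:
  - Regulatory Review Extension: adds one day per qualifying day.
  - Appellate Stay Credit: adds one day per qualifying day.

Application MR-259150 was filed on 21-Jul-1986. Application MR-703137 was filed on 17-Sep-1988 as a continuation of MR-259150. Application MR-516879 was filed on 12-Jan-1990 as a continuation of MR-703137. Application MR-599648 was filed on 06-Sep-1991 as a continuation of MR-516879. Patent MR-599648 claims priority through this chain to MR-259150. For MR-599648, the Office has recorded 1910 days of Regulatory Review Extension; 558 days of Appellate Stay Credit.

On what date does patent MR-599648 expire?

Earliest priority filing: 21 July 1986.
Base term: 21 July 1986 + 24 years → 21 July 2010.
Regulatory Review Extension: +1910 days → 13 October 2015.
Appellate Stay Credit: +558 days → 23 April 2017.

2017-04-23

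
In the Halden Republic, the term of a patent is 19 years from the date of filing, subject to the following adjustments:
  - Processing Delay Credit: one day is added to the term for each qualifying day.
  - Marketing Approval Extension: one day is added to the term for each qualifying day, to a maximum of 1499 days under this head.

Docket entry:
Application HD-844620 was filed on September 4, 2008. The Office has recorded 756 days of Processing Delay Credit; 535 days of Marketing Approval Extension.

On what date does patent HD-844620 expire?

Base term: filing date + 19 years → 4 September 2027.
Processing Delay Credit: +756 days → 29 September 2029.
Marketing Approval Extension: 535 days (within the 1499-day cap) → +535 days → 18 March 2031.

2031-03-18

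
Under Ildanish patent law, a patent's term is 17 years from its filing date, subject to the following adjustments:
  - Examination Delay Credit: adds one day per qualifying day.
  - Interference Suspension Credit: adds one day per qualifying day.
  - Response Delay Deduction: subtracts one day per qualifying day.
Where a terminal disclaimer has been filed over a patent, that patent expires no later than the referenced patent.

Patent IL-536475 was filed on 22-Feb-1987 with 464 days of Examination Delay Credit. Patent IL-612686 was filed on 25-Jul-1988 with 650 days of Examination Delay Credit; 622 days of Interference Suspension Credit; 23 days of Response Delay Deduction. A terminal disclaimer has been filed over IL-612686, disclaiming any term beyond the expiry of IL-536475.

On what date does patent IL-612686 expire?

May 31, 2005

Natural term of IL-612686:
  Base: filing + 17 years → 25 July 2005.
  Examination Delay Credit: +650 days → 6 May 2007.
  Interference Suspension Credit: +622 days → 17 January 2009.
  Response Delay Deduction: −23 days → 25 December 2008.
Expiry of referenced patent IL-536475:
  Base: filing + 17 years → 22 February 2004.
  Examination Delay Credit: +464 days → 31 May 2005.
Terminal disclaimer: IL-612686 expires on the earlier of 25 December 2008 and 31 May 2005.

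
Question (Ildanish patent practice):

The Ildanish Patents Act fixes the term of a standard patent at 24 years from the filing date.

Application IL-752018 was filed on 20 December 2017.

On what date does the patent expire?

Filing date + 24 years → 20 December 2041.

December 20, 2041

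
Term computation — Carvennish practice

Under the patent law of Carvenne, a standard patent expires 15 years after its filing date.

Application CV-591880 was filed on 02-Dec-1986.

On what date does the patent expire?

December 2, 2001

Filing date + 15 years → 2 December 2001.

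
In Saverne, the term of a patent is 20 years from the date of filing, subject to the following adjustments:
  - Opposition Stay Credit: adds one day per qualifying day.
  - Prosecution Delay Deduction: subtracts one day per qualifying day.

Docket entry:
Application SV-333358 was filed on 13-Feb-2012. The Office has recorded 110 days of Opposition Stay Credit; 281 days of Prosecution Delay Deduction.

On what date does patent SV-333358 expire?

Base term: filing date + 20 years → 13 February 2032.
Opposition Stay Credit: +110 days → 2 June 2032.
Prosecution Delay Deduction: −281 days → 26 August 2031.

2031-08-26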